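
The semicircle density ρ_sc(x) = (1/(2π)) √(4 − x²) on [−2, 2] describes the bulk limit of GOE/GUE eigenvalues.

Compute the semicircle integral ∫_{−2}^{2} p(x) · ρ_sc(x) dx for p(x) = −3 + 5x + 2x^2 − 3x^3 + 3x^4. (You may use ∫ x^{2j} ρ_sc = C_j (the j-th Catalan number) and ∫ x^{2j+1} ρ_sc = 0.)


Write p(x) = Σ a_i x^i, split into monomials and integrate each against ρ_sc separately.
Using ∫ x^{2j} ρ_sc = C_j = (1/(j+1)) C(2j, j) (Catalan numbers) and ∫ x^{2j+1} ρ_sc = 0 (odd monomials vanish by symmetry):
  i = 0 (even): a_0 · C_{0} = -3 · 1 = -3
  i = 1 (odd): ∫ x^1 ρ_sc = 0 (vanishes)
  i = 2 (even): a_2 · C_{1} = 2 · 1 = 2
  i = 3 (odd): ∫ x^3 ρ_sc = 0 (vanishes)
  i = 4 (even): a_4 · C_{2} = 3 · 2 = 6

Summing the contributions: ∫_{−2}^{2} p(x) ρ_sc(x) dx = (-3) + 2 + 6 = 5.


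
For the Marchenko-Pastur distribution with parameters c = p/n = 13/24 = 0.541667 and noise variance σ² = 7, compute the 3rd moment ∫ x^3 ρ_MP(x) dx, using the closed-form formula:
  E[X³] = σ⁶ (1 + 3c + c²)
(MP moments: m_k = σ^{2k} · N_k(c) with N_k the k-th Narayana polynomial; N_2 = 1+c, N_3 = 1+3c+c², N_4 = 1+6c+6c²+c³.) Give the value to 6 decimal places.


E[X³] = σ⁶ (1 + 3c + c²) (third MP moment). With σ² = 7 (so σ⁶ = 343) and c = 13/24 = 0.541667: E[X³] = 343 · (1 + 3·0.541667 + (0.541667)²) = 343 · 2.918403.

So E[X^3] = 1001.012153.


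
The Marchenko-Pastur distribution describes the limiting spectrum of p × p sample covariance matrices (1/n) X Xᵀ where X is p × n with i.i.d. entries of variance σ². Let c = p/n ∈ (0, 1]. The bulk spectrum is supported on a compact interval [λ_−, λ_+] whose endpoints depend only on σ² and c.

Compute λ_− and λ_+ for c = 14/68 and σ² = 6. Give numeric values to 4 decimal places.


c = 14/68 = 0.205882; √c = 0.453743.
λ_− = σ² (1 − √c)² = 6 · (1 − 0.453743)² = 6 · (0.546257)² = 1.790383.
λ_+ = σ² (1 + √c)² = 6 · (1 + 0.453743)² = 6 · (1.453743)² = 12.680205.

Rounded to 4 decimal places: λ_− ≈ 1.7904, λ_+ ≈ 12.6802.


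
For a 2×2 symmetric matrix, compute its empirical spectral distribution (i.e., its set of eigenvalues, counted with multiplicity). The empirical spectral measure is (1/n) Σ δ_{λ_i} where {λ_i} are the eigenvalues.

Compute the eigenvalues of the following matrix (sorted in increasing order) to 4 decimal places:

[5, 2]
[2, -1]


Since M is real symmetric, both eigenvalues are real; they are the roots of det(λI − M) = λ² − (tr M) λ + det M.
tr M = 5 + (-1) = 4.
det M = 5·(-1) − 2² = -5 − 4 = -9.
Characteristic polynomial: λ² − 4λ − 9 = 0.
Discriminant Δ = (tr M)² − 4·det M = 16 − (-36) = 52; √Δ = 7.211103.
λ = (tr M ± √Δ)/2 = (4 ± 7.211103)/2, giving (tr M − √Δ)/2 = -1.6056 and (tr M + √Δ)/2 = 5.6056.

Eigenvalues sorted in increasing order: [-1.6056, 5.6056].


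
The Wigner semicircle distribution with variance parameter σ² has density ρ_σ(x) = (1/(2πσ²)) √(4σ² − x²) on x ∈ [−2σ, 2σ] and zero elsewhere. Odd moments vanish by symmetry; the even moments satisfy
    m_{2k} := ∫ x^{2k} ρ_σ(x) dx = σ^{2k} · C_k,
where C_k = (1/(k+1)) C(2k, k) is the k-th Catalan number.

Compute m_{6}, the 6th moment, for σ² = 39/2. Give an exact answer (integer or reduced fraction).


By the scaled semicircle moment identity, m_{2k} = σ^{2k} · C_k with k = 3.
C_3 = (1/(k+1)) · C(2k, k) = (1/4) · C(6, 3) = (1/4) · 20 = 5.
σ^{2k} = (σ²)^k = (39/2)^3 = 59319/8.

Therefore m_{6} = σ^{6} · C_3 = (59319/8) · 5 = 296595/8.


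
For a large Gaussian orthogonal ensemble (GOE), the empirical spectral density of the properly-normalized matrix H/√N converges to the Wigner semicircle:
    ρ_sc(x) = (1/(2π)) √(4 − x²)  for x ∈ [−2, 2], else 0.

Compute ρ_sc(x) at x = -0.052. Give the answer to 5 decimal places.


ρ_sc(x) = (1/(2π)) √(4 − x²). With x = -0.052:
  4 − x² = 4 − (-0.052)² = 4 − 0.002704 = 3.997296.
  √(4 − x²) = 1.999324.
  1/(2π) = 0.159155.
  ρ_sc(-0.052) = 0.159155 · 1.999324 = 0.318202.

Rounded to 5 decimal places: ρ_sc(-0.052) ≈ 0.31820.


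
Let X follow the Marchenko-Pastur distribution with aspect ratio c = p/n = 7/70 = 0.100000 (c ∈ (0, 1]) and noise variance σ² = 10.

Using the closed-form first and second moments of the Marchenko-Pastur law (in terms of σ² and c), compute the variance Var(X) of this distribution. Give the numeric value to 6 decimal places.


Recall the MP moments m_1 = E[X] = σ² and m_2 = E[X²] = σ⁴ (1 + c).
m_1 = E[X] = σ² = 10, so m_1² = 100.
m_2 = E[X²] = σ⁴ (1 + c) = 100 · (1 + 0.100000) = 100 · 1.100000 = 110.000000.
(Note m_2 − m_1² simplifies to c · σ⁴ = 0.100000 · 100.)

Var(X) = m_2 − m_1² = 110.000000 − 100 = 10.000000.


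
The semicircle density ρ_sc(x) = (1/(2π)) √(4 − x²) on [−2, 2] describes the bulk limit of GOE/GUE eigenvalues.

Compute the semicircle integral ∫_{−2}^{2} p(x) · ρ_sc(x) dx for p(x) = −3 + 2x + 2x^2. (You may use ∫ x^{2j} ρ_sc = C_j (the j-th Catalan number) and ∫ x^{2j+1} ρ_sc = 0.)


Write p(x) = Σ a_i x^i, split into monomials and integrate each against ρ_sc separately.
Using ∫ x^{2j} ρ_sc = C_j = (1/(j+1)) C(2j, j) (Catalan numbers) and ∫ x^{2j+1} ρ_sc = 0 (odd monomials vanish by symmetry):
  i = 0 (even): a_0 · C_{0} = -3 · 1 = -3
  i = 1 (odd): ∫ x^1 ρ_sc = 0 (vanishes)
  i = 2 (even): a_2 · C_{1} = 2 · 1 = 2

Summing the contributions: ∫_{−2}^{2} p(x) ρ_sc(x) dx = (-3) + 2 = -1.


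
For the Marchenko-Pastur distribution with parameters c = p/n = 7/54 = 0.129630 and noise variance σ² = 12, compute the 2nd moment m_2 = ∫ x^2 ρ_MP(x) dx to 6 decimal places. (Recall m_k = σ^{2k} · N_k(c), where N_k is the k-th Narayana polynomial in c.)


E[X²] = σ⁴ (1 + c) (second MP moment). With σ² = 12 (so σ⁴ = 144) and c = 7/54 = 0.129630: E[X²] = 144 · (1 + 0.129630) = 144 · 1.129630.

So E[X^2] = 162.666667.


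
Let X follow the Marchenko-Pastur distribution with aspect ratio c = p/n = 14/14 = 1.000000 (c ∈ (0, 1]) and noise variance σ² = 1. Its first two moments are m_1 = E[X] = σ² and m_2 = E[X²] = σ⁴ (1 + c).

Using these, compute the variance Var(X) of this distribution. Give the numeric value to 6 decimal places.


m_1 = E[X] = σ² = 1, so m_1² = 1.
m_2 = E[X²] = σ⁴ (1 + c) = 1 · (1 + 1.000000) = 1 · 2.000000 = 2.000000.
(Note m_2 − m_1² simplifies to c · σ⁴ = 1.000000 · 1.)

Var(X) = m_2 − m_1² = 2.000000 − 1 = 1.000000.


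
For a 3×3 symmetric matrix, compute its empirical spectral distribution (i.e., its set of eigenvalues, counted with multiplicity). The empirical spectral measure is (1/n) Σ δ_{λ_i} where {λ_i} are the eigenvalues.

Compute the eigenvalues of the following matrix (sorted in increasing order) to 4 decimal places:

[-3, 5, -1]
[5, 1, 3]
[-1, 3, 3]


Since M is real symmetric, all three eigenvalues are real; they are the roots of det(λI − M) = λ³ − (tr M) λ² + s λ − det M, where s is the sum of the principal 2×2 minors.
tr M = -3 + 1 + 3 = 1.
s = ((-3)·1 − 5²) + ((-3)·3 − (-1)²) + (1·3 − 3²) = -28 + (-10) + (-6) = -44.
det M (expand along row 1) = (-3)·(-6) − 5·18 + (-1)·16 = -88.
Characteristic polynomial: λ³ − λ² − 44λ + 88 = 0.
Substitute λ = y + (tr M)/3 = y + 0.333333 to remove the quadratic term: y³ + p·y + q = 0 with p = s − (tr M)²/3 = -44.333333 and q = −2(tr M)³/27 + (tr M)·s/3 − det M = 73.259259.
Three real roots ⇒ use the trigonometric (Viète) form: r = 2√(−p/3) = 7.688375, φ = arccos(3q/(p·r)) = arccos(-0.644791) = 2.271546 rad.
y_k = r·cos(φ/3 − 2πk/3) for k = 0, 1, 2 gives y = 5.587715, 1.779589, -7.367304.
λ_k = y_k + 0.333333 gives λ = 5.9210, 2.1129, -7.0340 (check: the sum is 1.0000 = tr M).

Eigenvalues sorted in increasing order: [-7.0340, 2.1129, 5.9210].


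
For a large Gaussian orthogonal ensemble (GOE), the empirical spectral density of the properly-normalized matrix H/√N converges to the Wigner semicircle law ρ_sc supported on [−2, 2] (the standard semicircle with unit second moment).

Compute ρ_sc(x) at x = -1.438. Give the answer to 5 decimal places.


ρ_sc(x) = (1/(2π)) √(4 − x²). With x = -1.438:
  4 − x² = 4 − (-1.438)² = 4 − 2.067844 = 1.932156.
  √(4 − x²) = 1.390020.
  1/(2π) = 0.159155.
  ρ_sc(-1.438) = 0.159155 · 1.390020 = 0.221229.

Rounded to 5 decimal places: ρ_sc(-1.438) ≈ 0.22123.


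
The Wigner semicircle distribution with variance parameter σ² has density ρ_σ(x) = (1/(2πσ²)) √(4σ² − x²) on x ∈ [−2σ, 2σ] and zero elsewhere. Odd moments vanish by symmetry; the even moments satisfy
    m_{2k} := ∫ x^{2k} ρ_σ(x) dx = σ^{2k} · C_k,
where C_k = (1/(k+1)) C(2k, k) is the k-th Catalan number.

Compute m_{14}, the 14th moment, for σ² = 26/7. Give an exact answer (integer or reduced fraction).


By the scaled semicircle moment identity, m_{2k} = σ^{2k} · C_k with k = 7.
C_7 = (1/(k+1)) · C(2k, k) = (1/8) · C(14, 7) = (1/8) · 3432 = 429.
σ^{2k} = (σ²)^k = (26/7)^7 = 8031810176/823543.

Therefore m_{14} = σ^{14} · C_7 = (8031810176/823543) · 429 = 3445646565504/823543.


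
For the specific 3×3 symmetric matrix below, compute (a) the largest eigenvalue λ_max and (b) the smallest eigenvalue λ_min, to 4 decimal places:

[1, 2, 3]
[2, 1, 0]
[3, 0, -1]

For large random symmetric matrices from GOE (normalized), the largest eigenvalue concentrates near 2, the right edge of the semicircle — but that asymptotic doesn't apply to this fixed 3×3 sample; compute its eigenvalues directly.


Since M is real symmetric, all three eigenvalues are real; they are the roots of det(λI − M) = λ³ − (tr M) λ² + s λ − det M, where s is the sum of the principal 2×2 minors.
tr M = 1 + 1 + (-1) = 1.
s = (1·1 − 2²) + (1·(-1) − 3²) + (1·(-1) − 0²) = -3 + (-10) + (-1) = -14.
det M (expand along row 1) = 1·(-1) − 2·(-2) + 3·(-3) = -6.
Characteristic polynomial: λ³ − λ² − 14λ + 6 = 0.
Substitute λ = y + (tr M)/3 = y + 0.333333 to remove the quadratic term: y³ + p·y + q = 0 with p = s − (tr M)²/3 = -14.333333 and q = −2(tr M)³/27 + (tr M)·s/3 − det M = 1.259259.
Three real roots ⇒ use the trigonometric (Viète) form: r = 2√(−p/3) = 4.371626, φ = arccos(3q/(p·r)) = arccos(-0.060290) = 1.631123 rad.
y_k = r·cos(φ/3 − 2πk/3) for k = 0, 1, 2 gives y = 3.741222, 0.087903, -3.829125.
λ_k = y_k + 0.333333 gives λ = 4.0746, 0.4212, -3.4958 (check: the sum is 1.0000 = tr M).

Hence λ_max = 4.0746 and λ_min = -3.4958.


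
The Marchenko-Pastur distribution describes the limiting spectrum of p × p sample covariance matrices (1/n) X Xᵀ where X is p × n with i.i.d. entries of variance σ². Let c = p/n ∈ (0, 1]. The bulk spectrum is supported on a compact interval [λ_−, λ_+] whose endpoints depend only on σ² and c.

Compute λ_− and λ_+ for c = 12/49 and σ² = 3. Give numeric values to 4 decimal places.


c = 12/49 = 0.244898; √c = 0.494872.
λ_− = σ² (1 − √c)² = 3 · (1 − 0.494872)² = 3 · (0.505128)² = 0.765464.
λ_+ = σ² (1 + √c)² = 3 · (1 + 0.494872)² = 3 · (1.494872)² = 6.703924.

Rounded to 4 decimal places: λ_− ≈ 0.7655, λ_+ ≈ 6.7039.


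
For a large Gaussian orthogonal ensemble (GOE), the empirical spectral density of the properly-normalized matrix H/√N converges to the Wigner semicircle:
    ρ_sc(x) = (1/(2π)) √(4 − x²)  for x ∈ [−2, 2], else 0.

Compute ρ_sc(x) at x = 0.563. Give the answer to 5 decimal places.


ρ_sc(x) = (1/(2π)) √(4 − x²). With x = 0.563:
  4 − x² = 4 − (0.563)² = 4 − 0.316969 = 3.683031.
  √(4 − x²) = 1.919122.
  1/(2π) = 0.159155.
  ρ_sc(0.563) = 0.159155 · 1.919122 = 0.305438.

Rounded to 5 decimal places: ρ_sc(0.563) ≈ 0.30544.


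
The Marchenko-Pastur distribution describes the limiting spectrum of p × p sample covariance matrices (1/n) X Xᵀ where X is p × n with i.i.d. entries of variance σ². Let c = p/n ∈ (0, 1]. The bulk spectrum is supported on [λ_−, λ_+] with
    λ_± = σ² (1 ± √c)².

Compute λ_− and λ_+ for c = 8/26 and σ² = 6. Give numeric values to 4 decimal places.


c = 8/26 = 0.307692; √c = 0.554700.
λ_− = σ² (1 − √c)² = 6 · (1 − 0.554700)² = 6 · (0.445300)² = 1.189751.
λ_+ = σ² (1 + √c)² = 6 · (1 + 0.554700)² = 6 · (1.554700)² = 14.502556.

Rounded to 4 decimal places: λ_− ≈ 1.1898, λ_+ ≈ 14.5026.


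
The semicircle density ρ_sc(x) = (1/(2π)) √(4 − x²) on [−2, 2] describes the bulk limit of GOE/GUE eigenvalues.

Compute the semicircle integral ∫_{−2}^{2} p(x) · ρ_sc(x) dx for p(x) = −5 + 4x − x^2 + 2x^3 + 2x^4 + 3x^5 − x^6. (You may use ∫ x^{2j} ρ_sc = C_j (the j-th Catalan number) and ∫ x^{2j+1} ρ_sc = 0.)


Write p(x) = Σ a_i x^i, split into monomials and integrate each against ρ_sc separately.
Using ∫ x^{2j} ρ_sc = C_j = (1/(j+1)) C(2j, j) (Catalan numbers) and ∫ x^{2j+1} ρ_sc = 0 (odd monomials vanish by symmetry):
  i = 0 (even): a_0 · C_{0} = -5 · 1 = -5
  i = 1 (odd): ∫ x^1 ρ_sc = 0 (vanishes)
  i = 2 (even): a_2 · C_{1} = -1 · 1 = -1
  i = 3 (odd): ∫ x^3 ρ_sc = 0 (vanishes)
  i = 4 (even): a_4 · C_{2} = 2 · 2 = 4
  i = 5 (odd): ∫ x^5 ρ_sc = 0 (vanishes)
  i = 6 (even): a_6 · C_{3} = -1 · 5 = -5

Summing the contributions: ∫_{−2}^{2} p(x) ρ_sc(x) dx = (-5) + (-1) + 4 + (-5) = -7.


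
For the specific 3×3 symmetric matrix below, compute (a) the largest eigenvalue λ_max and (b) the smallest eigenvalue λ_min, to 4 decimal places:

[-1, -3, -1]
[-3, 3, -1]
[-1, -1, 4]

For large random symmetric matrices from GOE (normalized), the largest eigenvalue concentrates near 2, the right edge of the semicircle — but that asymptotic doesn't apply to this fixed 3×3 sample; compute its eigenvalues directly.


Since M is real symmetric, all three eigenvalues are real; they are the roots of det(λI − M) = λ³ − (tr M) λ² + s λ − det M, where s is the sum of the principal 2×2 minors.
tr M = -1 + 3 + 4 = 6.
s = ((-1)·3 − (-3)²) + ((-1)·4 − (-1)²) + (3·4 − (-1)²) = -12 + (-5) + 11 = -6.
det M (expand along row 1) = (-1)·11 − (-3)·(-13) + (-1)·6 = -56.
Characteristic polynomial: λ³ − 6λ² − 6λ + 56 = 0.
Substitute λ = y + (tr M)/3 = y + 2.000000 to remove the quadratic term: y³ + p·y + q = 0 with p = s − (tr M)²/3 = -18.000000 and q = −2(tr M)³/27 + (tr M)·s/3 − det M = 28.000000.
Three real roots ⇒ use the trigonometric (Viète) form: r = 2√(−p/3) = 4.898979, φ = arccos(3q/(p·r)) = arccos(-0.952579) = 2.832399 rad.
y_k = r·cos(φ/3 − 2πk/3) for k = 0, 1, 2 gives y = 2.872983, 2.000000, -4.872983.
λ_k = y_k + 2.000000 gives λ = 4.8730, 4.0000, -2.8730 (check: the sum is 6.0000 = tr M).

Hence λ_max = 4.8730 and λ_min = -2.8730.


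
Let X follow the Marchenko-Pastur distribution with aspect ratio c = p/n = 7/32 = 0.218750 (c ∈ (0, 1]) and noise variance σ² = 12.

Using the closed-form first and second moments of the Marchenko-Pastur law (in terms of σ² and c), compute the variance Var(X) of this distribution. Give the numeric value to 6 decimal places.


Recall the MP moments m_1 = E[X] = σ² and m_2 = E[X²] = σ⁴ (1 + c).
m_1 = E[X] = σ² = 12, so m_1² = 144.
m_2 = E[X²] = σ⁴ (1 + c) = 144 · (1 + 0.218750) = 144 · 1.218750 = 175.500000.
(Note m_2 − m_1² simplifies to c · σ⁴ = 0.218750 · 144.)

Var(X) = m_2 − m_1² = 175.500000 − 144 = 31.500000.


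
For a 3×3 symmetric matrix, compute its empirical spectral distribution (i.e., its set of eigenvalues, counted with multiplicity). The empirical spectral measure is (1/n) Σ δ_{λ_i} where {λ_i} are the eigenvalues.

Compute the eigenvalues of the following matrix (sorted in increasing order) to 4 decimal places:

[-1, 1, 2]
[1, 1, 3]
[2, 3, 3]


Since M is real symmetric, all three eigenvalues are real; they are the roots of det(λI − M) = λ³ − (tr M) λ² + s λ − det M, where s is the sum of the principal 2×2 minors.
tr M = -1 + 1 + 3 = 3.
s = ((-1)·1 − 1²) + ((-1)·3 − 2²) + (1·3 − 3²) = -2 + (-7) + (-6) = -15.
det M (expand along row 1) = (-1)·(-6) − 1·(-3) + 2·1 = 11.
Characteristic polynomial: λ³ − 3λ² − 15λ − 11 = 0.
Substitute λ = y + (tr M)/3 = y + 1.000000 to remove the quadratic term: y³ + p·y + q = 0 with p = s − (tr M)²/3 = -18.000000 and q = −2(tr M)³/27 + (tr M)·s/3 − det M = -28.000000.
Three real roots ⇒ use the trigonometric (Viète) form: r = 2√(−p/3) = 4.898979, φ = arccos(3q/(p·r)) = arccos(0.952579) = 0.309193 rad.
y_k = r·cos(φ/3 − 2πk/3) for k = 0, 1, 2 gives y = 4.872983, -2.000000, -2.872983.
λ_k = y_k + 1.000000 gives λ = 5.8730, -1.0000, -1.8730 (check: the sum is 3.0000 = tr M).

Eigenvalues sorted in increasing order: [-1.8730, -1.0000, 5.8730].


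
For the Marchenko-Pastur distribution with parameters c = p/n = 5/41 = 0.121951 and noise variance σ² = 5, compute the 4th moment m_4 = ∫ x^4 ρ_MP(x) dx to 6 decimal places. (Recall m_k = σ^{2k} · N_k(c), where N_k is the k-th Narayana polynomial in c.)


E[X⁴] = σ⁸ (1 + 6c + 6c² + c³) (fourth MP moment). With σ² = 5 (so σ⁸ = 625) and c = 5/41 = 0.121951: E[X⁴] = 625 · (1 + 6·0.121951 + 6·(0.121951)² + (0.121951)³) = 625 · 1.822754.

So E[X^4] = 1139.220992.


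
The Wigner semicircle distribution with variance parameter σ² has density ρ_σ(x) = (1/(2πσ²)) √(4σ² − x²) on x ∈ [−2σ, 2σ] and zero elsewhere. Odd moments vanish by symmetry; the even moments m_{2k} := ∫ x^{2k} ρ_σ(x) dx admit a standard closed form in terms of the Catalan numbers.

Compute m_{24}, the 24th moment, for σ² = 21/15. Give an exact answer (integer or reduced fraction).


By the scaled semicircle moment identity, m_{2k} = σ^{2k} · C_k with k = 12.
C_12 = (1/(k+1)) · C(2k, k) = (1/13) · C(24, 12) = (1/13) · 2704156 = 208012.
σ^{2k} = (σ²)^k = (21/15)^12 = 13841287201/244140625.

Therefore m_{24} = σ^{24} · C_12 = (13841287201/244140625) · 208012 = 2879153833254412/244140625.


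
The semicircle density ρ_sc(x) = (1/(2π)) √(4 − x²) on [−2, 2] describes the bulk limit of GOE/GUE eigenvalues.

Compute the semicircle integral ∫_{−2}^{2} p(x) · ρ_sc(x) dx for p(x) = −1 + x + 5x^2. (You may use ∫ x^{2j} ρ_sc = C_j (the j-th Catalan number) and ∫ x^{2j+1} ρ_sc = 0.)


Write p(x) = Σ a_i x^i, split into monomials and integrate each against ρ_sc separately.
Using ∫ x^{2j} ρ_sc = C_j = (1/(j+1)) C(2j, j) (Catalan numbers) and ∫ x^{2j+1} ρ_sc = 0 (odd monomials vanish by symmetry):
  i = 0 (even): a_0 · C_{0} = -1 · 1 = -1
  i = 1 (odd): ∫ x^1 ρ_sc = 0 (vanishes)
  i = 2 (even): a_2 · C_{1} = 5 · 1 = 5

Summing the contributions: ∫_{−2}^{2} p(x) ρ_sc(x) dx = (-1) + 5 = 4.


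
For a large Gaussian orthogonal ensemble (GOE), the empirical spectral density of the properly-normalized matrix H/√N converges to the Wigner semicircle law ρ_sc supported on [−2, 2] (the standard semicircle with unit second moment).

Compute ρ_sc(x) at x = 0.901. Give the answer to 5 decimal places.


ρ_sc(x) = (1/(2π)) √(4 − x²). With x = 0.901:
  4 − x² = 4 − (0.901)² = 4 − 0.811801 = 3.188199.
  √(4 − x²) = 1.785553.
  1/(2π) = 0.159155.
  ρ_sc(0.901) = 0.159155 · 1.785553 = 0.284180.

Rounded to 5 decimal places: ρ_sc(0.901) ≈ 0.28418.


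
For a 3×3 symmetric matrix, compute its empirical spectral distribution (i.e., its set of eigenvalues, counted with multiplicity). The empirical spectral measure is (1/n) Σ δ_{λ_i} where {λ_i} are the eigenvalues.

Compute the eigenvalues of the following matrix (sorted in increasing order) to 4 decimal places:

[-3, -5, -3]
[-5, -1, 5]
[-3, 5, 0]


Since M is real symmetric, all three eigenvalues are real; they are the roots of det(λI − M) = λ³ − (tr M) λ² + s λ − det M, where s is the sum of the principal 2×2 minors.
tr M = -3 + (-1) + 0 = -4.
s = ((-3)·(-1) − (-5)²) + ((-3)·0 − (-3)²) + ((-1)·0 − 5²) = -22 + (-9) + (-25) = -56.
det M (expand along row 1) = (-3)·(-25) − (-5)·15 + (-3)·(-28) = 234.
Characteristic polynomial: λ³ + 4λ² − 56λ − 234 = 0.
Substitute λ = y + (tr M)/3 = y − 1.333333 to remove the quadratic term: y³ + p·y + q = 0 with p = s − (tr M)²/3 = -61.333333 and q = −2(tr M)³/27 + (tr M)·s/3 − det M = -154.592593.
Three real roots ⇒ use the trigonometric (Viète) form: r = 2√(−p/3) = 9.043107, φ = arccos(3q/(p·r)) = arccos(0.836172) = 0.580530 rad.
y_k = r·cos(φ/3 − 2πk/3) for k = 0, 1, 2 gives y = 8.874320, -2.931116, -5.943204.
λ_k = y_k − 1.333333 gives λ = 7.5410, -4.2644, -7.2765 (check: the sum is -4.0000 = tr M).

Eigenvalues sorted in increasing order: [-7.2765, -4.2644, 7.5410].


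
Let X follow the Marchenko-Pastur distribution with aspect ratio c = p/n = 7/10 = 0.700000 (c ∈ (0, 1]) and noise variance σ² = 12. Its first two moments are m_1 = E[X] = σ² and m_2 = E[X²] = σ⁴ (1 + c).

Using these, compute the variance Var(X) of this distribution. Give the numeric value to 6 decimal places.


m_1 = E[X] = σ² = 12, so m_1² = 144.
m_2 = E[X²] = σ⁴ (1 + c) = 144 · (1 + 0.700000) = 144 · 1.700000 = 244.800000.
(Note m_2 − m_1² simplifies to c · σ⁴ = 0.700000 · 144.)

Var(X) = m_2 − m_1² = 244.800000 − 144 = 100.800000.


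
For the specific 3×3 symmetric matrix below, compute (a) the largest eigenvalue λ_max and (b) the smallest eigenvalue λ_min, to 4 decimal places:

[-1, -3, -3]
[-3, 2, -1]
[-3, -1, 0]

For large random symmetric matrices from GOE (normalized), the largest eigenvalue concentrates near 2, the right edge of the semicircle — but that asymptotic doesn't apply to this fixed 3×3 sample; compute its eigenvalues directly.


Since M is real symmetric, all three eigenvalues are real; they are the roots of det(λI − M) = λ³ − (tr M) λ² + s λ − det M, where s is the sum of the principal 2×2 minors.
tr M = -1 + 2 + 0 = 1.
s = ((-1)·2 − (-3)²) + ((-1)·0 − (-3)²) + (2·0 − (-1)²) = -11 + (-9) + (-1) = -21.
det M (expand along row 1) = (-1)·(-1) − (-3)·(-3) + (-3)·9 = -35.
Characteristic polynomial: λ³ − λ² − 21λ + 35 = 0.
Substitute λ = y + (tr M)/3 = y + 0.333333 to remove the quadratic term: y³ + p·y + q = 0 with p = s − (tr M)²/3 = -21.333333 and q = −2(tr M)³/27 + (tr M)·s/3 − det M = 27.925926.
Three real roots ⇒ use the trigonometric (Viète) form: r = 2√(−p/3) = 5.333333, φ = arccos(3q/(p·r)) = arccos(-0.736328) = 2.398424 rad.
y_k = r·cos(φ/3 − 2πk/3) for k = 0, 1, 2 gives y = 3.717779, 1.452745, -5.170524.
λ_k = y_k + 0.333333 gives λ = 4.0511, 1.7861, -4.8372 (check: the sum is 1.0000 = tr M).

Hence λ_max = 4.0511 and λ_min = -4.8372.


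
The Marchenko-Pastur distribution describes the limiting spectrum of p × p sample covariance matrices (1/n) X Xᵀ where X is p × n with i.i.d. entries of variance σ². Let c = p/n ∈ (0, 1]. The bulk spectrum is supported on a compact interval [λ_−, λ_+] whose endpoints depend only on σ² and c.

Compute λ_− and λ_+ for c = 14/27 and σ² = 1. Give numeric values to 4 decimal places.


c = 14/27 = 0.518519; √c = 0.720082.
λ_− = σ² (1 − √c)² = 1 · (1 − 0.720082)² = 1 · (0.279918)² = 0.078354.
λ_+ = σ² (1 + √c)² = 1 · (1 + 0.720082)² = 1 · (1.720082)² = 2.958683.

Rounded to 4 decimal places: λ_− ≈ 0.0784, λ_+ ≈ 2.9587.


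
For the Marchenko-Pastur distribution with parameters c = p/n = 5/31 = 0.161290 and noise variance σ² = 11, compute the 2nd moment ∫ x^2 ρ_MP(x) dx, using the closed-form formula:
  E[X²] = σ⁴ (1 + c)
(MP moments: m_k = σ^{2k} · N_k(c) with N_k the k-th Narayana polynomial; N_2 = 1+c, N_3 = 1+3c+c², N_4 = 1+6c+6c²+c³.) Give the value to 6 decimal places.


E[X²] = σ⁴ (1 + c) (second MP moment). With σ² = 11 (so σ⁴ = 121) and c = 5/31 = 0.161290: E[X²] = 121 · (1 + 0.161290) = 121 · 1.161290.

So E[X^2] = 140.516129.


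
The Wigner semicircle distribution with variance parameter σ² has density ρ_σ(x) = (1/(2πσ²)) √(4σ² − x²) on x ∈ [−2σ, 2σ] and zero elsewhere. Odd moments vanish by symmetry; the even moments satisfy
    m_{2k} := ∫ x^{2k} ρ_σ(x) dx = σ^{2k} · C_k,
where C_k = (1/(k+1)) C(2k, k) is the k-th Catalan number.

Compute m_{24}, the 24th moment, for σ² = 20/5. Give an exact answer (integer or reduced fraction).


By the scaled semicircle moment identity, m_{2k} = σ^{2k} · C_k with k = 12.
C_12 = (1/(k+1)) · C(2k, k) = (1/13) · C(24, 12) = (1/13) · 2704156 = 208012.
σ^{2k} = (σ²)^k = (20/5)^12 = 16777216.

Therefore m_{24} = σ^{24} · C_12 = 16777216 · 208012 = 3489862254592.


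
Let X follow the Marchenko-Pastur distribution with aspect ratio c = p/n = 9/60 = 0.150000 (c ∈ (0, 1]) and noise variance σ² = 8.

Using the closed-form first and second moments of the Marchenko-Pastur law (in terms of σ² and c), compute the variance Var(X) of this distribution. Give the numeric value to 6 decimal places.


Recall the MP moments m_1 = E[X] = σ² and m_2 = E[X²] = σ⁴ (1 + c).
m_1 = E[X] = σ² = 8, so m_1² = 64.
m_2 = E[X²] = σ⁴ (1 + c) = 64 · (1 + 0.150000) = 64 · 1.150000 = 73.600000.
(Note m_2 − m_1² simplifies to c · σ⁴ = 0.150000 · 64.)

Var(X) = m_2 − m_1² = 73.600000 − 64 = 9.600000.


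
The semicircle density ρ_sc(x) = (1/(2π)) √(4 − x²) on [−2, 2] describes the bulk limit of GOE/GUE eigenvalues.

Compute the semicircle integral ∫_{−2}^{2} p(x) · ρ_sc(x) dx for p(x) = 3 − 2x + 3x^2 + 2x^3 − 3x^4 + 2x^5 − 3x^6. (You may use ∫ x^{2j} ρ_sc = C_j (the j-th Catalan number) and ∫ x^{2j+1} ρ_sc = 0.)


Write p(x) = Σ a_i x^i, split into monomials and integrate each against ρ_sc separately.
Using ∫ x^{2j} ρ_sc = C_j = (1/(j+1)) C(2j, j) (Catalan numbers) and ∫ x^{2j+1} ρ_sc = 0 (odd monomials vanish by symmetry):
  i = 0 (even): a_0 · C_{0} = 3 · 1 = 3
  i = 1 (odd): ∫ x^1 ρ_sc = 0 (vanishes)
  i = 2 (even): a_2 · C_{1} = 3 · 1 = 3
  i = 3 (odd): ∫ x^3 ρ_sc = 0 (vanishes)
  i = 4 (even): a_4 · C_{2} = -3 · 2 = -6
  i = 5 (odd): ∫ x^5 ρ_sc = 0 (vanishes)
  i = 6 (even): a_6 · C_{3} = -3 · 5 = -15

Summing the contributions: ∫_{−2}^{2} p(x) ρ_sc(x) dx = 3 + 3 + (-6) + (-15) = -15.


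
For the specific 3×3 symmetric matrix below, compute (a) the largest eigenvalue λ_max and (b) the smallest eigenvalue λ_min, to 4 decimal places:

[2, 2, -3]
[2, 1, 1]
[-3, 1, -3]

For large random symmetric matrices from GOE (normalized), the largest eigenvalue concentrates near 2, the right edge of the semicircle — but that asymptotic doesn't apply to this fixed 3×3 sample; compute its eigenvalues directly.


Since M is real symmetric, all three eigenvalues are real; they are the roots of det(λI − M) = λ³ − (tr M) λ² + s λ − det M, where s is the sum of the principal 2×2 minors.
tr M = 2 + 1 + (-3) = 0.
s = (2·1 − 2²) + (2·(-3) − (-3)²) + (1·(-3) − 1²) = -2 + (-15) + (-4) = -21.
det M (expand along row 1) = 2·(-4) − 2·(-3) + (-3)·5 = -17.
Characteristic polynomial: λ³ − 21λ + 17 = 0.
Substitute λ = y + (tr M)/3 = y + 0.000000 to remove the quadratic term: y³ + p·y + q = 0 with p = s − (tr M)²/3 = -21.000000 and q = −2(tr M)³/27 + (tr M)·s/3 − det M = 17.000000.
Three real roots ⇒ use the trigonometric (Viète) form: r = 2√(−p/3) = 5.291503, φ = arccos(3q/(p·r)) = arccos(-0.458957) = 2.047617 rad.
y_k = r·cos(φ/3 − 2πk/3) for k = 0, 1, 2 gives y = 4.106067, 0.837496, -4.943563.
λ_k = y_k + 0.000000 gives λ = 4.1061, 0.8375, -4.9436 (check: the sum is 0.0000 = tr M).

Hence λ_max = 4.1061 and λ_min = -4.9436.


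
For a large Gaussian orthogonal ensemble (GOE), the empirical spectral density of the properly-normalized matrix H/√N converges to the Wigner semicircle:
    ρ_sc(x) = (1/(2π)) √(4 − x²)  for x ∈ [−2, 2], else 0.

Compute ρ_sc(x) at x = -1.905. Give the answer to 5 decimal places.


ρ_sc(x) = (1/(2π)) √(4 − x²). With x = -1.905:
  4 − x² = 4 − (-1.905)² = 4 − 3.629025 = 0.370975.
  √(4 − x²) = 0.609077.
  1/(2π) = 0.159155.
  ρ_sc(-1.905) = 0.159155 · 0.609077 = 0.096938.

Rounded to 5 decimal places: ρ_sc(-1.905) ≈ 0.09694.


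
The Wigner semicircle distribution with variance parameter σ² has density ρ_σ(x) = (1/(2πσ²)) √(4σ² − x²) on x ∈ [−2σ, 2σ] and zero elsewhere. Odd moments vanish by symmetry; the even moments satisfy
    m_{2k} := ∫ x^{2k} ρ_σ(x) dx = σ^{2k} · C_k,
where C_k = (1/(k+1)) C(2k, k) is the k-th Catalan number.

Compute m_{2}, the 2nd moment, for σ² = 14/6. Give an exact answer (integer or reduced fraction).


By the scaled semicircle moment identity, m_{2k} = σ^{2k} · C_k with k = 1.
C_1 = (1/(k+1)) · C(2k, k) = (1/2) · C(2, 1) = (1/2) · 2 = 1.
σ^{2k} = (σ²)^k = (14/6)^1 = 7/3.

Therefore m_{2} = σ^{2} · C_1 = (7/3) · 1 = 7/3.


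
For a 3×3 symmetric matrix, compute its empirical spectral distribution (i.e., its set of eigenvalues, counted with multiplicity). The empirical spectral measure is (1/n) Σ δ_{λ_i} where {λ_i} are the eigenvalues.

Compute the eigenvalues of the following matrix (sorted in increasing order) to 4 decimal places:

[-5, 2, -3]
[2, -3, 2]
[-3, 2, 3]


Since M is real symmetric, all three eigenvalues are real; they are the roots of det(λI − M) = λ³ − (tr M) λ² + s λ − det M, where s is the sum of the principal 2×2 minors.
tr M = -5 + (-3) + 3 = -5.
s = ((-5)·(-3) − 2²) + ((-5)·3 − (-3)²) + ((-3)·3 − 2²) = 11 + (-24) + (-13) = -26.
det M (expand along row 1) = (-5)·(-13) − 2·12 + (-3)·(-5) = 56.
Characteristic polynomial: λ³ + 5λ² − 26λ − 56 = 0.
Substitute λ = y + (tr M)/3 = y − 1.666667 to remove the quadratic term: y³ + p·y + q = 0 with p = s − (tr M)²/3 = -34.333333 and q = −2(tr M)³/27 + (tr M)·s/3 − det M = -3.407407.
Three real roots ⇒ use the trigonometric (Viète) form: r = 2√(−p/3) = 6.765928, φ = arccos(3q/(p·r)) = arccos(0.044005) = 1.526777 rad.
y_k = r·cos(φ/3 − 2πk/3) for k = 0, 1, 2 gives y = 5.908471, -0.099273, -5.809198.
λ_k = y_k − 1.666667 gives λ = 4.2418, -1.7659, -7.4759 (check: the sum is -5.0000 = tr M).

Eigenvalues sorted in increasing order: [-7.4759, -1.7659, 4.2418].


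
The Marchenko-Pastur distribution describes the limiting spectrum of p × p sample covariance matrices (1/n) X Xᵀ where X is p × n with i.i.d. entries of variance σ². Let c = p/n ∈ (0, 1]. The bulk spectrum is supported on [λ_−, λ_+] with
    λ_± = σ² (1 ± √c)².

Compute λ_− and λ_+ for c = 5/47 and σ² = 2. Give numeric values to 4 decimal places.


c = 5/47 = 0.106383; √c = 0.326164.
λ_− = σ² (1 − √c)² = 2 · (1 − 0.326164)² = 2 · (0.673836)² = 0.908110.
λ_+ = σ² (1 + √c)² = 2 · (1 + 0.326164)² = 2 · (1.326164)² = 3.517422.

Rounded to 4 decimal places: λ_− ≈ 0.9081, λ_+ ≈ 3.5174.


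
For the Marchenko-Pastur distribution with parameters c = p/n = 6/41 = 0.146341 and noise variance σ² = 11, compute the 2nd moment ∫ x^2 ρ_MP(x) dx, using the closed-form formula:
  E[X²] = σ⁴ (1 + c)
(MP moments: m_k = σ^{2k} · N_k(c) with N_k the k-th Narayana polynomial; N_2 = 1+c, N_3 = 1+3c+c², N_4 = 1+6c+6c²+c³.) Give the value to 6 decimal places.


E[X²] = σ⁴ (1 + c) (second MP moment). With σ² = 11 (so σ⁴ = 121) and c = 6/41 = 0.146341: E[X²] = 121 · (1 + 0.146341) = 121 · 1.146341.

So E[X^2] = 138.707317.


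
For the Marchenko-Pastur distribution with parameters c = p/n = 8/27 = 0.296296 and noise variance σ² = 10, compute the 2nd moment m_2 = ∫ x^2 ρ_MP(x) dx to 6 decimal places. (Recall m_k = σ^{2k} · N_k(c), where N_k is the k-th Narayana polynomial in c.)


E[X²] = σ⁴ (1 + c) (second MP moment). With σ² = 10 (so σ⁴ = 100) and c = 8/27 = 0.296296: E[X²] = 100 · (1 + 0.296296) = 100 · 1.296296.

So E[X^2] = 129.629630.


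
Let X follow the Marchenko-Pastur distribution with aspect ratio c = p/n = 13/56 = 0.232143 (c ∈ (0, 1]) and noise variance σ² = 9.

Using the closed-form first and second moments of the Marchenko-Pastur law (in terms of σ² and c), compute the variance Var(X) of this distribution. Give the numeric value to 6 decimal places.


Recall the MP moments m_1 = E[X] = σ² and m_2 = E[X²] = σ⁴ (1 + c).
m_1 = E[X] = σ² = 9, so m_1² = 81.
m_2 = E[X²] = σ⁴ (1 + c) = 81 · (1 + 0.232143) = 81 · 1.232143 = 99.803571.
(Note m_2 − m_1² simplifies to c · σ⁴ = 0.232143 · 81.)

Var(X) = m_2 − m_1² = 99.803571 − 81 = 18.803571.


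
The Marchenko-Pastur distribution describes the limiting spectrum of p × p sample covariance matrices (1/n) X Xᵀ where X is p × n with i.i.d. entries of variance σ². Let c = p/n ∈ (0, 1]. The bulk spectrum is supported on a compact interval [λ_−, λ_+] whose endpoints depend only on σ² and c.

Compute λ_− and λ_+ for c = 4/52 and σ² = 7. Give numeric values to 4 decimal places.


c = 4/52 = 0.076923; √c = 0.277350.
λ_− = σ² (1 − √c)² = 7 · (1 − 0.277350)² = 7 · (0.722650)² = 3.655560.
λ_+ = σ² (1 + √c)² = 7 · (1 + 0.277350)² = 7 · (1.277350)² = 11.421363.

Rounded to 4 decimal places: λ_− ≈ 3.6556, λ_+ ≈ 11.4214.


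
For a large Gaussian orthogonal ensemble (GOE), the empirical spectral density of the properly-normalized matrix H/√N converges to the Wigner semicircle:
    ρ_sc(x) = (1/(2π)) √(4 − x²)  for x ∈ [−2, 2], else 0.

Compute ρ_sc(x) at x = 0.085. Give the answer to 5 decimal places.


ρ_sc(x) = (1/(2π)) √(4 − x²). With x = 0.085:
  4 − x² = 4 − (0.085)² = 4 − 0.007225 = 3.992775.
  √(4 − x²) = 1.998193.
  1/(2π) = 0.159155.
  ρ_sc(0.085) = 0.159155 · 1.998193 = 0.318022.

Rounded to 5 decimal places: ρ_sc(0.085) ≈ 0.31802.


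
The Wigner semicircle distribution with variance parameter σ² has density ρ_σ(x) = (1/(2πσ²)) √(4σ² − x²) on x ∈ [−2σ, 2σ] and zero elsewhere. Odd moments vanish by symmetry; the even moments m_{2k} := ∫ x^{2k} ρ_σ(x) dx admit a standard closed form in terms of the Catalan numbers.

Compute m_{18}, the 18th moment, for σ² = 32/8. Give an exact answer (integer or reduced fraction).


By the scaled semicircle moment identity, m_{2k} = σ^{2k} · C_k with k = 9.
C_9 = (1/(k+1)) · C(2k, k) = (1/10) · C(18, 9) = (1/10) · 48620 = 4862.
σ^{2k} = (σ²)^k = (32/8)^9 = 262144.

Therefore m_{18} = σ^{18} · C_9 = 262144 · 4862 = 1274544128.


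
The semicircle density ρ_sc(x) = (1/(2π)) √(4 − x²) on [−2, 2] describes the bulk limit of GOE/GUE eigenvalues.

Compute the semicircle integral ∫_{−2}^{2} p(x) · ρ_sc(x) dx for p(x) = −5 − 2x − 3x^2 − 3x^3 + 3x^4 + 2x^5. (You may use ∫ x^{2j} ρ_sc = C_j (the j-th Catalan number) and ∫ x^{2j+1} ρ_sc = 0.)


Write p(x) = Σ a_i x^i, split into monomials and integrate each against ρ_sc separately.
Using ∫ x^{2j} ρ_sc = C_j = (1/(j+1)) C(2j, j) (Catalan numbers) and ∫ x^{2j+1} ρ_sc = 0 (odd monomials vanish by symmetry):
  i = 0 (even): a_0 · C_{0} = -5 · 1 = -5
  i = 1 (odd): ∫ x^1 ρ_sc = 0 (vanishes)
  i = 2 (even): a_2 · C_{1} = -3 · 1 = -3
  i = 3 (odd): ∫ x^3 ρ_sc = 0 (vanishes)
  i = 4 (even): a_4 · C_{2} = 3 · 2 = 6
  i = 5 (odd): ∫ x^5 ρ_sc = 0 (vanishes)

Summing the contributions: ∫_{−2}^{2} p(x) ρ_sc(x) dx = (-5) + (-3) + 6 = -2.


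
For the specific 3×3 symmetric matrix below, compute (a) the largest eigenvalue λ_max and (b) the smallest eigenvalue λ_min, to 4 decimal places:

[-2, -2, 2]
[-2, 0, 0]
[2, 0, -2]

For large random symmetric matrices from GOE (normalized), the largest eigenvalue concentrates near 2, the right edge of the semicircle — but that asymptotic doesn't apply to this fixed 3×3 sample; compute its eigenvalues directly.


Since M is real symmetric, all three eigenvalues are real; they are the roots of det(λI − M) = λ³ − (tr M) λ² + s λ − det M, where s is the sum of the principal 2×2 minors.
tr M = -2 + 0 + (-2) = -4.
s = ((-2)·0 − (-2)²) + ((-2)·(-2) − 2²) + (0·(-2) − 0²) = -4 + 0 + 0 = -4.
det M (expand along row 1) = (-2)·0 − (-2)·4 + 2·0 = 8.
Characteristic polynomial: λ³ + 4λ² − 4λ − 8 = 0.
Substitute λ = y + (tr M)/3 = y − 1.333333 to remove the quadratic term: y³ + p·y + q = 0 with p = s − (tr M)²/3 = -9.333333 and q = −2(tr M)³/27 + (tr M)·s/3 − det M = 2.074074.
Three real roots ⇒ use the trigonometric (Viète) form: r = 2√(−p/3) = 3.527668, φ = arccos(3q/(p·r)) = arccos(-0.188982) = 1.760922 rad.
y_k = r·cos(φ/3 − 2πk/3) for k = 0, 1, 2 gives y = 2.937209, 0.223417, -3.160626.
λ_k = y_k − 1.333333 gives λ = 1.6039, -1.1099, -4.4940 (check: the sum is -4.0000 = tr M).

Hence λ_max = 1.6039 and λ_min = -4.4940.


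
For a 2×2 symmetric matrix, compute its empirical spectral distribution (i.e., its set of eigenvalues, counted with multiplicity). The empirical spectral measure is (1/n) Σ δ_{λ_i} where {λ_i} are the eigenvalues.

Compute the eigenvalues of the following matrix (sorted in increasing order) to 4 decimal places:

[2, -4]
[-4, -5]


Since M is real symmetric, both eigenvalues are real; they are the roots of det(λI − M) = λ² − (tr M) λ + det M.
tr M = 2 + (-5) = -3.
det M = 2·(-5) − (-4)² = -10 − 16 = -26.
Characteristic polynomial: λ² + 3λ − 26 = 0.
Discriminant Δ = (tr M)² − 4·det M = 9 − (-104) = 113; √Δ = 10.630146.
λ = (tr M ± √Δ)/2 = (-3 ± 10.630146)/2, giving (tr M − √Δ)/2 = -6.8151 and (tr M + √Δ)/2 = 3.8151.

Eigenvalues sorted in increasing order: [-6.8151, 3.8151].


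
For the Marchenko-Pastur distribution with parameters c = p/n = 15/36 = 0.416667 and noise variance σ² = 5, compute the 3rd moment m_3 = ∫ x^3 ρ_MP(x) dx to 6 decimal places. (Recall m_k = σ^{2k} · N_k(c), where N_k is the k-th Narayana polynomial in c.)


E[X³] = σ⁶ (1 + 3c + c²) (third MP moment). With σ² = 5 (so σ⁶ = 125) and c = 15/36 = 0.416667: E[X³] = 125 · (1 + 3·0.416667 + (0.416667)²) = 125 · 2.423611.

So E[X^3] = 302.951389.


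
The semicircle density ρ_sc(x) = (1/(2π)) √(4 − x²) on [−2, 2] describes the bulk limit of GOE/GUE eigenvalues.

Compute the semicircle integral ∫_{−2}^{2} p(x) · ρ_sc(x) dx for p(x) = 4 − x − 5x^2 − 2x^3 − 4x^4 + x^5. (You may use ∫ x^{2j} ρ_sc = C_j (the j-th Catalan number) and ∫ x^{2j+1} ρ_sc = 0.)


Write p(x) = Σ a_i x^i, split into monomials and integrate each against ρ_sc separately.
Using ∫ x^{2j} ρ_sc = C_j = (1/(j+1)) C(2j, j) (Catalan numbers) and ∫ x^{2j+1} ρ_sc = 0 (odd monomials vanish by symmetry):
  i = 0 (even): a_0 · C_{0} = 4 · 1 = 4
  i = 1 (odd): ∫ x^1 ρ_sc = 0 (vanishes)
  i = 2 (even): a_2 · C_{1} = -5 · 1 = -5
  i = 3 (odd): ∫ x^3 ρ_sc = 0 (vanishes)
  i = 4 (even): a_4 · C_{2} = -4 · 2 = -8
  i = 5 (odd): ∫ x^5 ρ_sc = 0 (vanishes)

Summing the contributions: ∫_{−2}^{2} p(x) ρ_sc(x) dx = 4 + (-5) + (-8) = -9.


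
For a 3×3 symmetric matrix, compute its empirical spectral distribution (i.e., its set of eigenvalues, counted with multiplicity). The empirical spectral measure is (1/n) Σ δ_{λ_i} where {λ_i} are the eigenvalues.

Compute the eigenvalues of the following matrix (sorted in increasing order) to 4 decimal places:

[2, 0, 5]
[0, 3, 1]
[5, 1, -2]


Since M is real symmetric, all three eigenvalues are real; they are the roots of det(λI − M) = λ³ − (tr M) λ² + s λ − det M, where s is the sum of the principal 2×2 minors.
tr M = 2 + 3 + (-2) = 3.
s = (2·3 − 0²) + (2·(-2) − 5²) + (3·(-2) − 1²) = 6 + (-29) + (-7) = -30.
det M (expand along row 1) = 2·(-7) − 0·(-5) + 5·(-15) = -89.
Characteristic polynomial: λ³ − 3λ² − 30λ + 89 = 0.
Substitute λ = y + (tr M)/3 = y + 1.000000 to remove the quadratic term: y³ + p·y + q = 0 with p = s − (tr M)²/3 = -33.000000 and q = −2(tr M)³/27 + (tr M)·s/3 − det M = 57.000000.
Three real roots ⇒ use the trigonometric (Viète) form: r = 2√(−p/3) = 6.633250, φ = arccos(3q/(p·r)) = arccos(-0.781188) = 2.467364 rad.
y_k = r·cos(φ/3 − 2πk/3) for k = 0, 1, 2 gives y = 4.513426, 1.953007, -6.466433.
λ_k = y_k + 1.000000 gives λ = 5.5134, 2.9530, -5.4664 (check: the sum is 3.0000 = tr M).

Eigenvalues sorted in increasing order: [-5.4664, 2.9530, 5.5134].
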